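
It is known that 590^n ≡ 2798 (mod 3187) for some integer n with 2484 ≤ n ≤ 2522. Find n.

2516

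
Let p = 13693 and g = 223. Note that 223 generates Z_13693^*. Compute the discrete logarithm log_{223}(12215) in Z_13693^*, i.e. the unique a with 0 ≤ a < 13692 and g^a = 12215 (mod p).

Baby-step giant-step with m = ceil(sqrt(13692)) = 118.
Baby table (223^j mod 13693 for j=0..117):
  0:1  1:223  2:8650  3:11930  4:3948  5:4052  6:13551  7:9413
  8:4070  9:3872  10:797  11:13415  12:6471  13:5268  14:10859  15:11589
  16:10063  17:12090  18:12242  19:5059  20:5331  21:11215  22:8819  23:8538
  24:647  25:7351  26:9806  27:9551  28:7458  29:6281  30:3977  31:10519
  32:4234  33:13058  34:9018  35:11836  36:10372  37:12532  38:1264  39:8012
  40:6586  41:3527  42:6020  43:546  44:12214  45:12508  46:9605  47:5807
  48:7819  49:4626  50:4623  51:3954  52:5390  53:10679  54:12528  55:372
  56:798  57:13638  58:1428  59:3505  60:1114  61:1948  62:9921  63:7810
  64:2619  65:8931  66:6128  67:10937  68:1597  69:113  70:11506  71:5247
  72:6176  73:7948  74:6007  75:11340  76:9308  77:8041  78:13053  79:7903
  80:9665  81:5494  82:6485  83:8390  84:8722  85:600  86:10563  87:353
  88:10254  89:13604  90:7539  91:10651  92:6284  93:4646  94:9083  95:12638
  96:11209  97:7481  98:11410  99:11225  100:11049  101:12880  102:10403  103:5752
  104:9247  105:8131  106:5737  107:5902  108:1618  109:4796  110:1454  111:9303
  112:6926  113:10882  114:3025  115:3618  116:12620  117:7195
Giant step factor: 223^(-118) ≡ 1817 (mod 13693).
Scan 12215·1817^i mod 13693 for i = 0, 1, …:
  i=0: 12215   i=1: 11995   i=2: 9352   i=3: 13264
  i=4: 1008   i=5: 10367   i=6: 8964   i=7: 6611
  i=8: 3426   i=9: 8420     …   i=80: 7971
  i=81: 9806
Match at i=81, j=26: a = 81·118 + 26 = 9584.

9584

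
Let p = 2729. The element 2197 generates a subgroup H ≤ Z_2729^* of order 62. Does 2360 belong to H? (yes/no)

yes

2360 ∈ ⟨2197⟩ iff 2360^62 ≡ 1 (mod 2729), since |⟨2197⟩| = 62.
2360^62 mod 2729 = 1.
Since 1 = 1, 2360 lies in the subgroup.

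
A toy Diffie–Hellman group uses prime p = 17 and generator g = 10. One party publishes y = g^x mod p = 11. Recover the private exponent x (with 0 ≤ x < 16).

13

Successive powers of 10 modulo 17:
  10^0=1  10^1=10  10^2=15  10^3=14  10^4=4  10^5=6
  10^6=9  10^7=5  10^8=16  10^9=7  10^10=2  10^11=3
  10^12=13  10^13=11
So 10^13 ≡ 11 (mod 17), giving x = 13.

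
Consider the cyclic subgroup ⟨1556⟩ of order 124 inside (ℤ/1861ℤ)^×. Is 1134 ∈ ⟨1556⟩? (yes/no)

yes

1134 ∈ ⟨1556⟩ iff 1134^124 ≡ 1 (mod 1861), since |⟨1556⟩| = 124.
1134^124 mod 1861 = 1.
Since 1 = 1, 1134 lies in the subgroup.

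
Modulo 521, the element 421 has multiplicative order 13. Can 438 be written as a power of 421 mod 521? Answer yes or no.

no

438 ∈ ⟨421⟩ iff 438^13 ≡ 1 (mod 521), since |⟨421⟩| = 13.
438^13 mod 521 = 144.
Since 144 ≠ 1, 438 does not lie in the subgroup.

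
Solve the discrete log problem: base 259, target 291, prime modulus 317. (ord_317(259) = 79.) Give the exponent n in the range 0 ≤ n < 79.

5

Baby-step giant-step with m = ceil(sqrt(79)) = 9.
Baby table (259^j mod 317 for j=0..8):
  0:1  1:259  2:194  3:160  4:230  5:291  6:240  7:28
  8:278
Giant step factor: 259^(-9) ≡ 59 (mod 317).
Scan 291·59^i mod 317 for i = 0, 1, …:
  i=0: 291
Match at i=0, j=5: n = 0·9 + 5 = 5.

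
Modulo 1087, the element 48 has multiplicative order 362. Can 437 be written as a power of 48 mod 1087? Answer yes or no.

yes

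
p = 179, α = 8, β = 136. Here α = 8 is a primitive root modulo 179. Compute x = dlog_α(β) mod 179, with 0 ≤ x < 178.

Baby-step giant-step with m = ceil(sqrt(178)) = 14.
Baby table (8^j mod 179 for j=0..13):
  0:1  1:8  2:64  3:154  4:158  5:11  6:88  7:167
  8:83  9:127  10:121  11:73  12:47  13:18
Giant step factor: 8^(-14) ≡ 46 (mod 179).
Scan 136·46^i mod 179 for i = 0, 1, …:
  i=0: 136   i=1: 170   i=2: 123   i=3: 109
  i=4: 2   i=5: 92   i=6: 115   i=7: 99
  i=8: 79   i=9: 54   i=10: 157   i=11: 62
  i=12: 167
Match at i=12, j=7: x = 12·14 + 7 = 175.

175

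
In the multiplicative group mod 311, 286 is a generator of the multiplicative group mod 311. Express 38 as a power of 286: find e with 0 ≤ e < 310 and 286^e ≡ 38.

Baby-step giant-step with m = ceil(sqrt(310)) = 18.
Baby table (286^j mod 311 for j=0..17):
  0:1  1:286  2:3  3:236  4:9  5:86  6:27  7:258
  8:81  9:152  10:243  11:145  12:107  13:124  14:10  15:61
  16:30  17:183
Giant step factor: 286^(-18) ≡ 273 (mod 311).
Scan 38·273^i mod 311 for i = 0, 1, …:
  i=0: 38   i=1: 111   i=2: 136   i=3: 119
  i=4: 143   i=5: 164   i=6: 299   i=7: 145
Match at i=7, j=11: e = 7·18 + 11 = 137.

137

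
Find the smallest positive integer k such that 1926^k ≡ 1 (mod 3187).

The order of 1926 must divide p − 1 = 3186 = 2 · 3^3 · 59.
Divisors: 1, 2, 3, 6, 9, 18, 27, 54, 59, 118, 177, 354, 531, 1062, 1593, 3186.
Check each in increasing order: 1926^1 ≡ 1926;  1926^2 ≡ 2995;  1926^3 ≡ 3087;  1926^6 ≡ 439;  1926^9 ≡ 718;  1926^18 ≡ 2417;  1926^27 ≡ 1678;  1926^54 ≡ 1563;  1926^59 ≡ 808;  1926^118 ≡ 2716;  1926^177 ≡ 1872;  1926^354 ≡ 1871;  1926^531 ≡ 3186;  1926^1062 ≡ 1.
Smallest exponent giving 1 is 1062.

1062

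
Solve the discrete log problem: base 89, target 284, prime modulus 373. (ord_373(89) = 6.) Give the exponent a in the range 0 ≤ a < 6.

4

Successive powers of 89 modulo 373:
  89^0=1  89^1=89  89^2=88  89^3=372  89^4=284
So 89^4 ≡ 284 (mod 373), giving a = 4.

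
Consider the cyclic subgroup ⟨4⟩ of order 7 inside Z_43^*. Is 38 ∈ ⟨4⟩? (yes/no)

no

38 ∈ ⟨4⟩ iff 38^7 ≡ 1 (mod 43), since |⟨4⟩| = 7.
38^7 mod 43 = 6.
Since 6 ≠ 1, 38 does not lie in the subgroup.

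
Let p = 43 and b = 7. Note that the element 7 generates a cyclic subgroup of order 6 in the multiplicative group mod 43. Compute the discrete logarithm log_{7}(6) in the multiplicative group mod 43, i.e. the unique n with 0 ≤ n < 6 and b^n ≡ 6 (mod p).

2

Successive powers of 7 modulo 43:
  7^0=1  7^1=7  7^2=6
So 7^2 ≡ 6 (mod 43), giving n = 2.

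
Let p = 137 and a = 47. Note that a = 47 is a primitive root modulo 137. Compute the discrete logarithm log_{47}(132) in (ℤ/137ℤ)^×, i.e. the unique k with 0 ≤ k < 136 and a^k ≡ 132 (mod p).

29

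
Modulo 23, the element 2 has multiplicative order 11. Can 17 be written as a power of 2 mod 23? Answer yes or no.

no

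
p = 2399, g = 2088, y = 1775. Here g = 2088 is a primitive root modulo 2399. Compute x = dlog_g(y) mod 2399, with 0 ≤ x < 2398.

Baby-step giant-step with m = ceil(sqrt(2398)) = 49.
Baby table (2088^j mod 2399 for j=0..48):
  0:1  1:2088  2:761  3:830  4:962  5:693  6:387  7:1992
  8:1829  9:2143  10:449  11:1902  12:1031  13:825  14:118  15:1686
  16:1035  17:1980  18:763  19:208  20:85  21:2353  22:2311  23:979
  24:204  25:1329  26:1708  27:1390  28:1929  29:2230  30:2180  31:937
  32:1271  33:554  34:434  35:1769  36:1611  37:370  38:82  39:887
  40:28  41:888  42:2116  43:1649  44:547  45:212  46:1240  47:599
  48:833
Giant step factor: 2088^(-49) ≡ 910 (mod 2399).
Scan 1775·910^i mod 2399 for i = 0, 1, …:
  i=0: 1775   i=1: 723   i=2: 604   i=3: 269
  i=4: 92   i=5: 2154   i=6: 157   i=7: 1329
Match at i=7, j=25: x = 7·49 + 25 = 368.

368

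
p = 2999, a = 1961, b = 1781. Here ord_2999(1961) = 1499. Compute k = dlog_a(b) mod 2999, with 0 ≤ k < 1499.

Baby-step giant-step with m = ceil(sqrt(1499)) = 39.
Baby table (1961^j mod 2999 for j=0..38):
  0:1  1:1961  2:803  3:208  4:24  5:2079  6:1278  7:1993
  8:576  9:1912  10:682  11:2847  12:1828  13:903  14:1373  15:2350
  16:1886  17:679  18:2962  19:2418  20:279  21:1301  22:2111  23:1051
  24:698  25:1234  26:2680  27:1232  28:1757  29:2625  30:1341  31:2577
  32:182  33:21  34:2194  35:1868  36:1369  37:504  38:1673
Giant step factor: 1961^(-39) ≡ 98 (mod 2999).
Scan 1781·98^i mod 2999 for i = 0, 1, …:
  i=0: 1781   i=1: 596   i=2: 1427   i=3: 1892
  i=4: 2477   i=5: 2826   i=6: 1040   i=7: 2953
  i=8: 1490   i=9: 2068     …   i=30: 823
  i=31: 2680
Match at i=31, j=26: k = 31·39 + 26 = 1235.

1235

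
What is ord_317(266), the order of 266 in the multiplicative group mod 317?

158

The order of 266 must divide p − 1 = 316 = 2^2 · 79.
Divisors: 1, 2, 4, 79, 158, 316.
Check each in increasing order: 266^1 ≡ 266;  266^2 ≡ 65;  266^4 ≡ 104;  266^79 ≡ 316;  266^158 ≡ 1.
Smallest exponent giving 1 is 158.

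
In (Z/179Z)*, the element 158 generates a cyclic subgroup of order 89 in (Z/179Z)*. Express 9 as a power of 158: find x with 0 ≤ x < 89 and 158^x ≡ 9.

18

Baby-step giant-step with m = ceil(sqrt(89)) = 10.
Baby table (158^j mod 179 for j=0..9):
  0:1  1:158  2:83  3:47  4:87  5:142  6:61  7:151
  8:51  9:3
Giant step factor: 158^(-10) ≡ 125 (mod 179).
Scan 9·125^i mod 179 for i = 0, 1, …:
  i=0: 9   i=1: 51
Match at i=1, j=8: x = 1·10 + 8 = 18.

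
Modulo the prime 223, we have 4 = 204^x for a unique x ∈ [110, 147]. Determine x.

Compute 204^110 mod 223 = 47, then multiply by 204 repeatedly:
  204^110=47  204^111=222  204^112=19  204^113=85  204^114=169
  204^115=134  204^116=130  204^117=206  204^118=100  204^119=107
  204^120=197  204^121=48  204^122=203  204^123=157  204^124=139
  204^125=35  204^126=4
Found 4 at exponent 126.

126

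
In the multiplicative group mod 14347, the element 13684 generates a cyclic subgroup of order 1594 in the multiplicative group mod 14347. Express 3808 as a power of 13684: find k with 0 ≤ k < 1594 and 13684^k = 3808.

1322

Baby-step giant-step with m = ceil(sqrt(1594)) = 40.
Baby table (13684^j mod 14347 for j=0..39):
  0:1  1:13684  2:9159  3:10711  4:372  5:11610  6:6909  7:10373
  8:9261  9:473  10:2035  11:13760  12:1812  13:3792  14:10976  15:11188
  16:14102  17:4618  18:8524  19:1306  20:9289  21:10603  22:241  23:12381
  24:12228  25:13238  26:3570  27:345  28:817  29:3515  30:8116  31:13564
  32:2637  33:2003  34:6282  35:10011  36:5368  37:13419  38:12690  39:8219
Giant step factor: 13684^(-40) ≡ 1988 (mod 14347).
Scan 3808·1988^i mod 14347 for i = 0, 1, …:
  i=0: 3808   i=1: 9435   i=2: 5251   i=3: 8719
  i=4: 2196   i=5: 4160   i=6: 6208   i=7: 3084
  i=8: 4823   i=9: 4328     …   i=32: 517
  i=33: 9159
Match at i=33, j=2: k = 33·40 + 2 = 1322.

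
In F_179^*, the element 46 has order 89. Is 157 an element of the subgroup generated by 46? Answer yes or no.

no

157 ∈ ⟨46⟩ iff 157^89 ≡ 1 (mod 179), since |⟨46⟩| = 89.
157^89 mod 179 = 178.
Since 178 ≠ 1, 157 does not lie in the subgroup.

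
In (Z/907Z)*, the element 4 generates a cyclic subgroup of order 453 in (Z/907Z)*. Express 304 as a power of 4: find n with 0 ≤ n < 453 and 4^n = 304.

428

Baby-step giant-step with m = ceil(sqrt(453)) = 22.
Baby table (4^j mod 907 for j=0..21):
  0:1  1:4  2:16  3:64  4:256  5:117  6:468  7:58
  8:232  9:21  10:84  11:336  12:437  13:841  14:643  15:758
  16:311  17:337  18:441  19:857  20:707  21:107
Giant step factor: 4^(-22) ≡ 409 (mod 907).
Scan 304·409^i mod 907 for i = 0, 1, …:
  i=0: 304   i=1: 77   i=2: 655   i=3: 330
  i=4: 734   i=5: 896   i=6: 36   i=7: 212
  i=8: 543   i=9: 779     …   i=18: 579
  i=19: 84
Match at i=19, j=10: n = 19·22 + 10 = 428.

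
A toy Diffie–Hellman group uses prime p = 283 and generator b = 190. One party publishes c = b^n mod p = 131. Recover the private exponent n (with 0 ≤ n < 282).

Baby-step giant-step with m = ceil(sqrt(282)) = 17.
Baby table (190^j mod 283 for j=0..16):
  0:1  1:190  2:159  3:212  4:94  5:31  6:230  7:118
  8:63  9:84  10:112  11:55  12:262  13:255  14:57  15:76
  16:7
Giant step factor: 190^(-17) ≡ 273 (mod 283).
Scan 131·273^i mod 283 for i = 0, 1, …:
  i=0: 131   i=1: 105   i=2: 82   i=3: 29
  i=4: 276   i=5: 70   i=6: 149   i=7: 208
  i=8: 184   i=9: 141   i=10: 5   i=11: 233
  i=12: 217   i=13: 94
Match at i=13, j=4: n = 13·17 + 4 = 225.

225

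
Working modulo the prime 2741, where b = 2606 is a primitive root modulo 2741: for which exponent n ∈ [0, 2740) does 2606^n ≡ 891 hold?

Baby-step giant-step with m = ceil(sqrt(2740)) = 53.
Baby table (2606^j mod 2741 for j=0..52):
  0:1  1:2606  2:1779  3:1043  4:1727  5:2581  6:2413  7:424
  8:321  9:521  10:931  11:401  12:685  13:719  14:1611  15:1795
  16:1624  17:40  18:82  19:2635  20:605  21:555  22:1823  23:585
  24:514  25:1876  26:1653  27:1607  28:2335  29:2731  30:1350  31:1397
  32:534  33:1917  34:1600  35:539  36:1242  37:2272  38:272  39:1654
  40:1472  41:1373  42:1033  43:336  44:1237  45:206  46:2341  47:1921
  48:1060  49:2173  50:2673  51:957  52:2373
Giant step factor: 2606^(-53) ≡ 1643 (mod 2741).
Scan 891·1643^i mod 2741 for i = 0, 1, …:
  i=0: 891   i=1: 219   i=2: 746   i=3: 451
  i=4: 923   i=5: 716   i=6: 499   i=7: 298
  i=8: 1716   i=9: 1640     …   i=21: 1321
  i=22: 2272
Match at i=22, j=37: n = 22·53 + 37 = 1203.

1203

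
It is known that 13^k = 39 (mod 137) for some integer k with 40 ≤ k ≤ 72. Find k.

50

Compute 13^40 mod 137 = 34, then multiply by 13 repeatedly:
  13^40=34  13^41=31  13^42=129  13^43=33  13^44=18
  13^45=97  13^46=28  13^47=90  13^48=74  13^49=3
  13^50=39
Found 39 at exponent 50.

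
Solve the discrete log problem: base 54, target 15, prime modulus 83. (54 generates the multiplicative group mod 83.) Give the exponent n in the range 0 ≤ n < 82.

39

Baby-step giant-step with m = ceil(sqrt(82)) = 10.
Baby table (54^j mod 83 for j=0..9):
  0:1  1:54  2:11  3:13  4:38  5:60  6:3  7:79
  8:33  9:39
Giant step factor: 54^(-10) ≡ 75 (mod 83).
Scan 15·75^i mod 83 for i = 0, 1, …:
  i=0: 15   i=1: 46   i=2: 47   i=3: 39
Match at i=3, j=9: n = 3·10 + 9 = 39.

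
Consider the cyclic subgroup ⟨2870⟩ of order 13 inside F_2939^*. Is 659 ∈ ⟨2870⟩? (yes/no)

yes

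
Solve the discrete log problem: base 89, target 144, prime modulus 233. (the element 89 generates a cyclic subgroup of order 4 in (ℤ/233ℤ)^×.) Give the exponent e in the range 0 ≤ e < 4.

3

Successive powers of 89 modulo 233:
  89^0=1  89^1=89  89^2=232  89^3=144
So 89^3 ≡ 144 (mod 233), giving e = 3.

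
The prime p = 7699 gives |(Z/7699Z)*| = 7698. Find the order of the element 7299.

The order of 7299 must divide p − 1 = 7698 = 2 · 3 · 1283.
Divisors: 1, 2, 3, 6, 1283, 2566, 3849, 7698.
Check each in increasing order: 7299^1 ≡ 7299;  7299^2 ≡ 6020;  7299^3 ≡ 1787;  7299^6 ≡ 5983;  7299^1283 ≡ 2270;  7299^2566 ≡ 2269;  7299^3849 ≡ 7698;  7299^7698 ≡ 1.
Smallest exponent giving 1 is 7698.

7698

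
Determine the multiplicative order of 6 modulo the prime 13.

The order of 6 must divide p − 1 = 12 = 2^2 · 3.
Divisors: 1, 2, 3, 4, 6, 12.
Check each in increasing order: 6^1 ≡ 6;  6^2 ≡ 10;  6^3 ≡ 8;  6^4 ≡ 9;  6^6 ≡ 12;  6^12 ≡ 1.
Smallest exponent giving 1 is 12.

12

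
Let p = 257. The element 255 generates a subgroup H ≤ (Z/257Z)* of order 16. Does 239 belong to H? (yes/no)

no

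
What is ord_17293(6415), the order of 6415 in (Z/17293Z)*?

2882

The order of 6415 must divide p − 1 = 17292 = 2^2 · 3 · 11 · 131.
Divisors: 1, 2, 3, 4, 6, 11, 12, 22, 33, 44, 66, 131, 132, 262, 393, 524, 786, 1441, 1572, 2882, 4323, 5764, 8646, 17292.
Check each in increasing order: 6415^1 ≡ 6415;  6415^2 ≡ 12178;  6415^3 ≡ 9389;  6415^4 ≡ 16209;  6415^6 ≡ 10900;  6415^11 ≡ 12644;  6415^12 ≡ 7090;  6415^22 ≡ 14244;  6415^33 ≡ 11834;  6415^44 ≡ 10060;  6415^66 ≡ 4842;  6415^131 ≡ 6868;  6415^132 ≡ 12949;  6415^262 ≡ 11413;  6415^393 ≡ 12608;  6415^524 ≡ 5693;  6415^786 ≡ 4408;  6415^1441 ≡ 17292;  6415^1572 ≡ 10425;  6415^2882 ≡ 1.
Smallest exponent giving 1 is 2882.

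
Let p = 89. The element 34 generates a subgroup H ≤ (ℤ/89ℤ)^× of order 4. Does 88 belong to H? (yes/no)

yes

⟨34⟩ has order 4; its elements mod 89 are {1, 34, 55, 88}.
88 is in this set.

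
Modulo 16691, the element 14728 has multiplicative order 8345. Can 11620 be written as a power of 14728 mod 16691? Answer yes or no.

yes

11620 ∈ ⟨14728⟩ iff 11620^8345 ≡ 1 (mod 16691), since |⟨14728⟩| = 8345.
11620^8345 mod 16691 = 1.
Since 1 = 1, 11620 lies in the subgroup.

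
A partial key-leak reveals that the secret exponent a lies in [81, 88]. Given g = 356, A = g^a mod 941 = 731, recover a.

Compute 356^81 mod 941 = 19, then multiply by 356 repeatedly:
  356^81=19  356^82=177  356^83=906  356^84=714  356^85=114
  356^86=121  356^87=731
Found 731 at exponent 87.

87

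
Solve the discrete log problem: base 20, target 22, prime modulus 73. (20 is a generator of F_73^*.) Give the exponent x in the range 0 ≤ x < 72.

Baby-step giant-step with m = ceil(sqrt(72)) = 9.
Baby table (20^j mod 73 for j=0..8):
  0:1  1:20  2:35  3:43  4:57  5:45  6:24  7:42
  8:37
Giant step factor: 20^(-9) ≡ 22 (mod 73).
Scan 22·22^i mod 73 for i = 0, 1, …:
  i=0: 22   i=1: 46   i=2: 63   i=3: 72
  i=4: 51   i=5: 27   i=6: 10   i=7: 1
Match at i=7, j=0: x = 7·9 + 0 = 63.

63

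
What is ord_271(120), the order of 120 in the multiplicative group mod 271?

270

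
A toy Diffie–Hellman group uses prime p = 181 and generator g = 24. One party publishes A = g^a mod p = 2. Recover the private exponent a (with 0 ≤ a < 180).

119

Baby-step giant-step with m = ceil(sqrt(180)) = 14.
Baby table (24^j mod 181 for j=0..13):
  0:1  1:24  2:33  3:68  4:3  5:72  6:99  7:23
  8:9  9:35  10:116  11:69  12:27  13:105
Giant step factor: 24^(-14) ≡ 168 (mod 181).
Scan 2·168^i mod 181 for i = 0, 1, …:
  i=0: 2   i=1: 155   i=2: 157   i=3: 131
  i=4: 107   i=5: 57   i=6: 164   i=7: 40
  i=8: 23
Match at i=8, j=7: a = 8·14 + 7 = 119.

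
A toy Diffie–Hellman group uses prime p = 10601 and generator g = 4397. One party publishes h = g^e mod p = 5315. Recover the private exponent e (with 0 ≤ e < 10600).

Baby-step giant-step with m = ceil(sqrt(10600)) = 103.
Baby table (4397^j mod 10601 for j=0..102):
  0:1  1:4397  2:7986  3:3930  4:580  5:6020  6:9844  7:185
  8:7769  9:3871  10:6182  11:1290  12:595  13:8369  14:2422  15:6130
  16:5868  17:9363  18:5428  19:4065  20:519  21:2828  22:10344  23:4278
  24:4192  25:7686  26:9955  27:606  28:3731  29:5460  30:6956  31:1647
  32:1376  33:7702  34:6100  35:1170  36:3005  37:4139  38:7867  39:136
  40:4336  41:4794  42:4430  43:4673  44:2443  45:3058  46:3958  47:7085
  48:7007  49:3273  50:5824  51:6713  52:3877  53:761  54:6802  55:2973
  56:1248  57:6739  58:1588  59:6978  60:2972  61:7452  62:9354  63:8259
  64:6398  65:7553  66:8209  67:9169  68:490  69:2527  70:1371  71:6919
  72:8574  73:2722  74:105  75:5842  76:1051  77:9812  78:7895  79:6641
  80:5323  81:8824  82:10069  83:3617  84:2449  85:8238  86:9470  87:9463
  88:10487  89:7590  90:1282  91:7823  92:8087  93:2785  94:1490  95:112
  96:4818  97:3948  98:5519  99:1354  100:6377  101:24  102:10119
Giant step factor: 4397^(-103) ≡ 8358 (mod 10601).
Scan 5315·8358^i mod 10601 for i = 0, 1, …:
  i=0: 5315   i=1: 4580   i=2: 10030   i=3: 8633
  i=4: 4208   i=5: 6947   i=6: 1349   i=7: 6079
  i=8: 8290   i=9: 10285     …   i=80: 9786
  i=81: 4673
Match at i=81, j=43: e = 81·103 + 43 = 8386.

8386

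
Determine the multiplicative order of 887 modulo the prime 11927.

11926

The order of 887 must divide p − 1 = 11926 = 2 · 67 · 89.
Divisors: 1, 2, 67, 89, 134, 178, 5963, 11926.
Check each in increasing order: 887^1 ≡ 887;  887^2 ≡ 11514;  887^67 ≡ 11143;  887^89 ≡ 1781;  887^134 ≡ 6379;  887^178 ≡ 11306;  887^5963 ≡ 11926;  887^11926 ≡ 1.
Smallest exponent giving 1 is 11926.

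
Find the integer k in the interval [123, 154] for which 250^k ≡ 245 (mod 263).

Compute 250^123 mod 263 = 245, then multiply by 250 repeatedly:
  250^123=245
Found 245 at exponent 123.

123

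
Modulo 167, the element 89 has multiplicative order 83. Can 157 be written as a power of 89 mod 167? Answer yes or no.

yes

157 ∈ ⟨89⟩ iff 157^83 ≡ 1 (mod 167), since |⟨89⟩| = 83.
157^83 mod 167 = 1.
Since 1 = 1, 157 lies in the subgroup.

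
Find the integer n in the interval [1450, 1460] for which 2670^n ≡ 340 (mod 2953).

1460

Compute 2670^1450 mod 2953 = 2728, then multiply by 2670 repeatedly:
  2670^1450=2728  2670^1451=1662  2670^1452=2134  2670^1453=1443  2670^1454=2098
  2670^1455=2772  2670^1456=1022  2670^1457=168  2670^1458=2657  2670^1459=1084
  2670^1460=340
Found 340 at exponent 1460.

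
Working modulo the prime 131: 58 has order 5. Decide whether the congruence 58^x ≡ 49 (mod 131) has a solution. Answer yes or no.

⟨58⟩ has order 5; its elements mod 131 are {1, 53, 58, 61, 89}.
49 is not in this set.

no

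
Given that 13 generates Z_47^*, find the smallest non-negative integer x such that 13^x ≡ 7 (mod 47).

Successive powers of 13 modulo 47:
  13^0=1  13^1=13  13^2=28  13^3=35  13^4=32  13^5=40
  13^6=3  13^7=39  13^8=37  13^9=11  13^10=2  13^11=26
  13^12=9  13^13=23  13^14=17  13^15=33  13^16=6  13^17=31
  13^18=27  13^19=22  13^20=4  13^21=5  13^22=18  13^23=46
  13^24=34  13^25=19  13^26=12  13^27=15  13^28=7
So 13^28 ≡ 7 (mod 47), giving x = 28.

28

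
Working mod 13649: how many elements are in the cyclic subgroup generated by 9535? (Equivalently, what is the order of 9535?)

6824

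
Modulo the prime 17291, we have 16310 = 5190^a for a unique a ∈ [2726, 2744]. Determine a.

Compute 5190^2726 mod 17291 = 13053, then multiply by 5190 repeatedly:
  5190^2726=13053  5190^2727=16223  5190^2728=7491  5190^2729=8122  5190^2730=15013
  5190^2731=4224  5190^2732=14863  5190^2733=3819  5190^2734=5124  5190^2735=2
  5190^2736=10380  5190^2737=10735  5190^2738=3048  5190^2739=15146  5190^2740=2854
  5190^2741=11164  5190^2742=16310
Found 16310 at exponent 2742.

2742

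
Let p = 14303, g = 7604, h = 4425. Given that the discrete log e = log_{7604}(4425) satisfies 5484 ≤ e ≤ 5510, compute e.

Compute 7604^5484 mod 14303 = 9967, then multiply by 7604 repeatedly:
  7604^5484=9967  7604^5485=11774  7604^5486=7019  7604^5487=7983  7604^5488=800
  7604^5489=4425
Found 4425 at exponent 5489.

5489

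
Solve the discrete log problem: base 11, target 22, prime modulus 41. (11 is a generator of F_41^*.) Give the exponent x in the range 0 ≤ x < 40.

23

Successive powers of 11 modulo 41:
  11^0=1  11^1=11  11^2=39  11^3=19  11^4=4  11^5=3
  11^6=33  11^7=35  11^8=16  11^9=12  11^10=9  11^11=17
  11^12=23  11^13=7  11^14=36  11^15=27  11^16=10  11^17=28
  11^18=21  11^19=26  11^20=40  11^21=30  11^22=2  11^23=22
So 11^23 ≡ 22 (mod 41), giving x = 23.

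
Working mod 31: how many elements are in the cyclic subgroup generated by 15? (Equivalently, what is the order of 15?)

10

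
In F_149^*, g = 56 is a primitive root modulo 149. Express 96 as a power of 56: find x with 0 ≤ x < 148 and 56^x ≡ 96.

68

Baby-step giant-step with m = ceil(sqrt(148)) = 13.
Baby table (56^j mod 149 for j=0..12):
  0:1  1:56  2:7  3:94  4:49  5:62  6:45  7:136
  8:17  9:58  10:119  11:108  12:88
Giant step factor: 56^(-13) ≡ 122 (mod 149).
Scan 96·122^i mod 149 for i = 0, 1, …:
  i=0: 96   i=1: 90   i=2: 103   i=3: 50
  i=4: 140   i=5: 94
Match at i=5, j=3: x = 5·13 + 3 = 68.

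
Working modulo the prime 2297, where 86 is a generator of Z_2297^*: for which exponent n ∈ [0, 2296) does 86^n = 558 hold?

1613

Baby-step giant-step with m = ceil(sqrt(2296)) = 48.
Baby table (86^j mod 2297 for j=0..47):
  0:1  1:86  2:505  3:2084  4:58  5:394  6:1726  7:1428
  8:1067  9:2179  10:1337  11:132  12:2164  13:47  14:1745  15:765
  16:1474  17:429  18:142  19:727  20:503  21:1912  22:1345  23:820
  24:1610  25:640  26:2209  27:1620  28:1500  29:368  30:1787  31:2080
  32:2011  33:671  34:281  35:1196  36:1788  37:2166  38:219  39:458
  40:339  41:1590  42:1217  43:1297  44:1286  45:340  46:1676  47:1722
Giant step factor: 86^(-48) ≡ 1193 (mod 2297).
Scan 558·1193^i mod 2297 for i = 0, 1, …:
  i=0: 558   i=1: 1861   i=2: 1271   i=3: 283
  i=4: 2257   i=5: 517   i=6: 1185   i=7: 1050
  i=8: 785   i=9: 1626     …   i=32: 1531
  i=33: 368
Match at i=33, j=29: n = 33·48 + 29 = 1613.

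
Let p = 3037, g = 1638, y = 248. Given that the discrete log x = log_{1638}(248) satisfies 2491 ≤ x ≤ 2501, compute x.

2492

Compute 1638^2491 mod 3037 = 1654, then multiply by 1638 repeatedly:
  1638^2491=1654  1638^2492=248
Found 248 at exponent 2492.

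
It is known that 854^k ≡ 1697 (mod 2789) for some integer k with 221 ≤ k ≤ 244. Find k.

237

Compute 854^221 mod 2789 = 2240, then multiply by 854 repeatedly:
  854^221=2240  854^222=2495  854^223=2723  854^224=2205  854^225=495
  854^226=1591  854^227=471  854^228=618  854^229=651  854^230=943
  854^231=2090  854^232=2689  854^233=1059  854^234=750  854^235=1819
  854^236=2742  854^237=1697
Found 1697 at exponent 237.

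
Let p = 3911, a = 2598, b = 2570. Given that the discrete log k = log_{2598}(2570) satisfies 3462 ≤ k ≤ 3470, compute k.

3463

Compute 2598^3462 mod 3911 = 4, then multiply by 2598 repeatedly:
  2598^3462=4  2598^3463=2570
Found 2570 at exponent 3463.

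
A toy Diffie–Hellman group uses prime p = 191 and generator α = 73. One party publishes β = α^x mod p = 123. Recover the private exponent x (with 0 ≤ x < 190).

Baby-step giant-step with m = ceil(sqrt(190)) = 14.
Baby table (73^j mod 191 for j=0..13):
  0:1  1:73  2:172  3:141  4:170  5:186  6:17  7:95
  8:59  9:105  10:25  11:106  12:98  13:87
Giant step factor: 73^(-14) ≡ 4 (mod 191).
Scan 123·4^i mod 191 for i = 0, 1, …:
  i=0: 123   i=1: 110   i=2: 58   i=3: 41
  i=4: 164   i=5: 83   i=6: 141
Match at i=6, j=3: x = 6·14 + 3 = 87.

87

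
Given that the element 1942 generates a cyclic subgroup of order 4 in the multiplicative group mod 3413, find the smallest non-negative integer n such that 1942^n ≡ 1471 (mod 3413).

Successive powers of 1942 modulo 3413:
  1942^0=1  1942^1=1942  1942^2=3412  1942^3=1471
So 1942^3 ≡ 1471 (mod 3413), giving n = 3.

3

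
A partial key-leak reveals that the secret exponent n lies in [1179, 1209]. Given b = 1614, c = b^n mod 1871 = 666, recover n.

Compute 1614^1179 mod 1871 = 755, then multiply by 1614 repeatedly:
  1614^1179=755  1614^1180=549  1614^1181=1103  1614^1182=921  1614^1183=920
  1614^1184=1177  1614^1185=613  1614^1186=1494  1614^1187=1468  1614^1188=666
Found 666 at exponent 1188.

1188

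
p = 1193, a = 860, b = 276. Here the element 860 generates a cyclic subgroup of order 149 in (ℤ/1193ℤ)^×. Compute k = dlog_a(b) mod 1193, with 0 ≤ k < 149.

89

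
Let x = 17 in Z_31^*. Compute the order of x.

30

The order of 17 must divide p − 1 = 30 = 2 · 3 · 5.
Divisors: 1, 2, 3, 5, 6, 10, 15, 30.
Check each in increasing order: 17^1 ≡ 17;  17^2 ≡ 10;  17^3 ≡ 15;  17^5 ≡ 26;  17^6 ≡ 8;  17^10 ≡ 25;  17^15 ≡ 30;  17^30 ≡ 1.
Smallest exponent giving 1 is 30.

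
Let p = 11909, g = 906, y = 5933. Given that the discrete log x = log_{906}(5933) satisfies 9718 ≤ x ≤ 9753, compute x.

9753

Compute 906^9718 mod 11909 = 4457, then multiply by 906 repeatedly:
  906^9718=4457  906^9719=891  906^9720=9343  906^9721=9368  906^9722=8200
  906^9723=9893  906^9724=7490  906^9725=9719  906^9726=4663  906^9727=8892
  906^9728=5668  906^9729=2429  906^9730=9418  906^9731=5864  906^9732=1370
  906^9733=2684  906^9734=2268  906^9735=6460  906^9736=5441  906^9737=11129
  906^9738=7860  906^9739=11487  906^9740=10665  906^9741=4291  906^9742=5312
  906^9743=1436  906^9744=2935  906^9745=3403  906^9746=10596  906^9747=1322
  906^9748=6832  906^9749=9021  906^9750=3452  906^9751=7354  906^9752=5593
  906^9753=5933
Found 5933 at exponent 9753.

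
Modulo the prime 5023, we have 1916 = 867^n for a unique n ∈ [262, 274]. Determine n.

267

Compute 867^262 mod 5023 = 1006, then multiply by 867 repeatedly:
  867^262=1006  867^263=3223  867^264=1553  867^265=287  867^266=2702
  867^267=1916
Found 1916 at exponent 267.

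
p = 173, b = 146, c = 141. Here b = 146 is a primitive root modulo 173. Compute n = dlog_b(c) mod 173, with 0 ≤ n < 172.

85

Baby-step giant-step with m = ceil(sqrt(172)) = 14.
Baby table (146^j mod 173 for j=0..13):
  0:1  1:146  2:37  3:39  4:158  5:59  6:137  7:107
  8:52  9:153  10:21  11:125  12:85  13:127
Giant step factor: 146^(-14) ≡ 67 (mod 173).
Scan 141·67^i mod 173 for i = 0, 1, …:
  i=0: 141   i=1: 105   i=2: 115   i=3: 93
  i=4: 3   i=5: 28   i=6: 146
Match at i=6, j=1: n = 6·14 + 1 = 85.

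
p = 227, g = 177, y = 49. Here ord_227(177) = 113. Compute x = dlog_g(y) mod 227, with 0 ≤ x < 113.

Baby-step giant-step with m = ceil(sqrt(113)) = 11.
Baby table (177^j mod 227 for j=0..10):
  0:1  1:177  2:3  3:77  4:9  5:4  6:27  7:12
  8:81  9:36  10:16
Giant step factor: 177^(-11) ≡ 103 (mod 227).
Scan 49·103^i mod 227 for i = 0, 1, …:
  i=0: 49   i=1: 53   i=2: 11   i=3: 225
  i=4: 21   i=5: 120   i=6: 102   i=7: 64
  i=8: 9
Match at i=8, j=4: x = 8·11 + 4 = 92.

92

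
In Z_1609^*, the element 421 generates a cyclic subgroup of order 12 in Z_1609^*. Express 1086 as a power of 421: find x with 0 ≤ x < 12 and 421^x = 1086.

3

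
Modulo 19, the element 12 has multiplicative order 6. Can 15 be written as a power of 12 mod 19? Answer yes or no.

no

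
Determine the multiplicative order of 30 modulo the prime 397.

The order of 30 must divide p − 1 = 396 = 2^2 · 3^2 · 11.
Divisors: 1, 2, 3, 4, 6, 9, 11, 12, 18, 22, 33, 36, 44, 66, 99, 132, 198, 396.
Check each in increasing order: 30^1 ≡ 30;  30^2 ≡ 106;  30^3 ≡ 4;  30^4 ≡ 120;  30^6 ≡ 16;  30^9 ≡ 64;  30^11 ≡ 35;  30^12 ≡ 256;  30^18 ≡ 126;  30^22 ≡ 34;  30^33 ≡ 396;  30^36 ≡ 393;  30^44 ≡ 362;  30^66 ≡ 1.
Smallest exponent giving 1 is 66.

66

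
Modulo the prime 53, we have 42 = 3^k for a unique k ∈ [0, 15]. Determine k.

Compute 3^0 mod 53 = 1, then multiply by 3 repeatedly:
  3^0=1  3^1=3  3^2=9  3^3=27  3^4=28
  3^5=31  3^6=40  3^7=14  3^8=42
Found 42 at exponent 8.

8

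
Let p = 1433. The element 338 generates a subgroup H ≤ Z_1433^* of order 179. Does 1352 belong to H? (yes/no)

yes

1352 ∈ ⟨338⟩ iff 1352^179 ≡ 1 (mod 1433), since |⟨338⟩| = 179.
1352^179 mod 1433 = 1.
Since 1 = 1, 1352 lies in the subgroup.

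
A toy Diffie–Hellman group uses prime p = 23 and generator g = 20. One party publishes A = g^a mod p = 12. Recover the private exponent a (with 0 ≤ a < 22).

Successive powers of 20 modulo 23:
  20^0=1  20^1=20  20^2=9  20^3=19  20^4=12
So 20^4 ≡ 12 (mod 23), giving a = 4.

4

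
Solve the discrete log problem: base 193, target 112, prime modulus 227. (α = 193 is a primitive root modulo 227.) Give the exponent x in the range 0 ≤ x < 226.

40

Baby-step giant-step with m = ceil(sqrt(226)) = 16.
Baby table (193^j mod 227 for j=0..15):
  0:1  1:193  2:21  3:194  4:214  5:215  6:181  7:202
  8:169  9:156  10:144  11:98  12:73  13:15  14:171  15:88
Giant step factor: 193^(-16) ≡ 155 (mod 227).
Scan 112·155^i mod 227 for i = 0, 1, …:
  i=0: 112   i=1: 108   i=2: 169
Match at i=2, j=8: x = 2·16 + 8 = 40.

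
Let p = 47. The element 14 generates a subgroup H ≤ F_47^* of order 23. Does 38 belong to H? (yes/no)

no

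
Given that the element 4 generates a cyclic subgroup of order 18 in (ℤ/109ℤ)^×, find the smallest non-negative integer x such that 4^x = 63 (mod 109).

6

Successive powers of 4 modulo 109:
  4^0=1  4^1=4  4^2=16  4^3=64  4^4=38  4^5=43
  4^6=63
So 4^6 ≡ 63 (mod 109), giving x = 6.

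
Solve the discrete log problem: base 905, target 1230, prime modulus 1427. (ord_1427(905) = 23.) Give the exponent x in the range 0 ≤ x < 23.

Successive powers of 905 modulo 1427:
  905^0=1  905^1=905  905^2=1354  905^3=1004  905^4=1048  905^5=912
  905^6=554  905^7=493  905^8=941  905^9=1113  905^10=1230
So 905^10 ≡ 1230 (mod 1427), giving x = 10.

10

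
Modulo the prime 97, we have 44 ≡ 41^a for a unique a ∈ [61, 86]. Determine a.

82

Compute 41^61 mod 97 = 5, then multiply by 41 repeatedly:
  41^61=5  41^62=11  41^63=63  41^64=61  41^65=76
  41^66=12  41^67=7  41^68=93  41^69=30  41^70=66
  41^71=87  41^72=75  41^73=68  41^74=72  41^75=42
  41^76=73  41^77=83  41^78=8  41^79=37  41^80=62
  41^81=20  41^82=44
Found 44 at exponent 82.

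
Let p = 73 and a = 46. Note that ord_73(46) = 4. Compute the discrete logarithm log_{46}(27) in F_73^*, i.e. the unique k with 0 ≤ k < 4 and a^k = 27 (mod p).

3

Successive powers of 46 modulo 73:
  46^0=1  46^1=46  46^2=72  46^3=27
So 46^3 ≡ 27 (mod 73), giving k = 3.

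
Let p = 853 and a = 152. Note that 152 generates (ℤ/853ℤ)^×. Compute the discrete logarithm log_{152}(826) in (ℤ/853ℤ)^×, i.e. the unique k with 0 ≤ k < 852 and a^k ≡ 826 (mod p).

840

Baby-step giant-step with m = ceil(sqrt(852)) = 30.
Baby table (152^j mod 853 for j=0..29):
  0:1  1:152  2:73  3:7  4:211  5:511  6:49  7:624
  8:165  9:343  10:103  11:302  12:695  13:721  14:408  15:600
  16:782  17:297  18:788  19:356  20:373  21:398  22:786  23:52
  24:227  25:384  26:364  27:736  28:129  29:842
Giant step factor: 152^(-30) ≡ 276 (mod 853).
Scan 826·276^i mod 853 for i = 0, 1, …:
  i=0: 826   i=1: 225   i=2: 684   i=3: 271
  i=4: 585   i=5: 243   i=6: 534   i=7: 668
  i=8: 120   i=9: 706     …   i=27: 34
  i=28: 1
Match at i=28, j=0: k = 28·30 + 0 = 840.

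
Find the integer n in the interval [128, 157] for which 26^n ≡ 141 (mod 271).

156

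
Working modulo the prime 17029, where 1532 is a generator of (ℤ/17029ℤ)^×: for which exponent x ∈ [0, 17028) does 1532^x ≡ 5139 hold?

10164

Baby-step giant-step with m = ceil(sqrt(17028)) = 131.
Baby table (1532^j mod 17029 for j=0..130):
  0:1  1:1532  2:14051  3:1476  4:13404  5:14983  6:15893  7:13635
  8:11266  9:9135  10:14011  11:8312  12:13321  13:7030  14:7632  15:10330
  16:5619  17:8663  18:6125  19:521  20:14838  21:15130  22:2691  23:1594
  24:6861  25:4159  26:2742  27:11610  28:8244  29:11319  30:5186  31:9438
  32:1395  33:8515  34:766  35:15540  36:738  37:6702  38:16006  39:16461
  40:15332  41:5633  42:13082  43:15520  44:4156  45:15175  46:3515  47:3816
  48:5165  49:11324  50:12846  51:11577  52:8775  53:7419  54:7565  55:9860
  56:797  57:11945  58:10594  59:1371  60:5805  61:4122  62:14174  63:2593
  64:4719  65:9212  66:12772  67:383  68:7770  69:369  70:3351  71:8003
  72:16745  73:7666  74:11331  75:6541  76:7760  77:2078  78:16102  79:10272
  80:1908  81:11097  82:5662  83:6423  84:14303  85:12902  86:12224  87:12297
  88:4930  89:8913  90:14487  91:5297  92:9200  93:11417  94:2061  95:7087
  96:9811  97:10874  98:4606  99:6386  100:8706  101:3885  102:8699  103:10190
  104:12516  105:16887  106:3833  107:14180  108:11785  109:3880  110:1039  111:8051
  112:5136  113:954  114:14063  115:2831  116:11726  117:15666  118:6451  119:6112
  120:14663  121:2465  122:12971  123:15758  124:11163  125:4600  126:14223  127:9545
  128:12058  129:13420  130:5437
Giant step factor: 1532^(-131) ≡ 7483 (mod 17029).
Scan 5139·7483^i mod 17029 for i = 0, 1, …:
  i=0: 5139   i=1: 3655   i=2: 1791   i=3: 230
  i=4: 1161   i=5: 2973   i=6: 7085   i=7: 5778
  i=8: 143   i=9: 14271     …   i=76: 485
  i=77: 2078
Match at i=77, j=77: x = 77·131 + 77 = 10164.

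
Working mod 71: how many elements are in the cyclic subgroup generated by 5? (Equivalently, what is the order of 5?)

5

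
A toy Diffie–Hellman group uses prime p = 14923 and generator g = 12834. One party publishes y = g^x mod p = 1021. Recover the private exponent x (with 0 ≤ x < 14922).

65

Baby-step giant-step with m = ceil(sqrt(14922)) = 123.
Baby table (12834^j mod 14923 for j=0..122):
  0:1  1:12834  2:6405  3:5886  4:698  5:4332  6:8713  7:4603
  8:9668  9:9290  10:8013  11:4449  12:3068  13:7838  14:11872  15:1418
  16:7475  17:9106  18:4391  19:4846  20:9423  21:13713  22:5703  23:9910
  24:11134  25:6031  26:11176  27:7831  28:11572  29:1352  30:11042  31:4220
  32:3913  33:3547  34:7048  35:5729  36:365  37:13511  38:9837  39:14401
  40:1079  41:14265  42:1646  43:8719  44:6992  45:3329  46:14760  47:12201
  48:595  49:10577  50:5610  51:10188  52:12389  53:10784  54:5954  55:7876
  56:7105  57:6040  58:7298  59:5784  60:4854  61:7634  62:5261  63:8022
  64:571  65:1021  66:1120  67:3231  68:10560  69:11277  70:5764  71:1865
  72:13841  73:6925  74:8985  75:3469  76:5837  77:13521  78:3870  79:3836
  80:247  81:6322  82:197  83:6311  84:8253  85:10471  86:3199  87:2793
  88:316  89:11411  90:9375  91:9524  92:11646  93:10919  94:7476  95:7017
  96:10796  97:10732  98:10121  99:3122  100:14416  101:14513  102:5879  103:398
  104:4266  105:12280  106:14640  107:9190  108:7991  109:5638  110:11388  111:12653
  112:11439  113:10575  114:9788  115:12301  116:617  117:9388  118:12213  119:5373
  120:12822  121:1627  122:3641
Giant step factor: 12834^(-123) ≡ 12905 (mod 14923).
Scan 1021·12905^i mod 14923 for i = 0, 1, …:
  i=0: 1021
Match at i=0, j=65: x = 0·123 + 65 = 65.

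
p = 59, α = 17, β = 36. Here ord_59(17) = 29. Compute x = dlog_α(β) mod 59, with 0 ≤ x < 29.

Successive powers of 17 modulo 59:
  17^0=1  17^1=17  17^2=53  17^3=16  17^4=36
So 17^4 ≡ 36 (mod 59), giving x = 4.

4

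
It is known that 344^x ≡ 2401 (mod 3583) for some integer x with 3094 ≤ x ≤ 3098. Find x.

Compute 344^3094 mod 3583 = 3460, then multiply by 344 repeatedly:
  344^3094=3460  344^3095=684  344^3096=2401
Found 2401 at exponent 3096.

3096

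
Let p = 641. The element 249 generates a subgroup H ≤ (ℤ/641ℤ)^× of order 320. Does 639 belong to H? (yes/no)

639 ∈ ⟨249⟩ iff 639^320 ≡ 1 (mod 641), since |⟨249⟩| = 320.
639^320 mod 641 = 1.
Since 1 = 1, 639 lies in the subgroup.

yes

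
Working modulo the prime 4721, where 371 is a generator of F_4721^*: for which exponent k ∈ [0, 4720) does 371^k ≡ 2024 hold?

2463

Baby-step giant-step with m = ceil(sqrt(4720)) = 69.
Baby table (371^j mod 4721 for j=0..68):
  0:1  1:371  2:732  3:2475  4:2351  5:3557  6:2488  7:2453
  8:3631  9:1616  10:4690  11:2662  12:913  13:3532  14:2655  15:3037
  16:3129  17:4214  18:743  19:1835  20:961  21:2456  22:23  23:3812
  24:2673  25:273  26:2142  27:1554  28:572  29:4488  30:3256  31:4121
  32:4008  33:4574  34:2115  35:979  36:4413  37:3757  38:1152  39:2502
  40:2926  41:4437  42:3219  43:4557  44:529  45:2698  46:106  47:1558
  48:2056  49:2695  50:3714  51:4083  52:4073  53:363  54:2485  55:1340
  56:1435  57:3633  58:2358  59:1433  60:2891  61:894  62:1204  63:2910
  64:3222  65:949  66:2725  67:681  68:2438
Giant step factor: 371^(-69) ≡ 1760 (mod 4721).
Scan 2024·1760^i mod 4721 for i = 0, 1, …:
  i=0: 2024   i=1: 2606   i=2: 2469   i=3: 2120
  i=4: 1610   i=5: 1000   i=6: 3788   i=7: 828
  i=8: 3212   i=9: 2083     …   i=34: 3499
  i=35: 2056
Match at i=35, j=48: k = 35·69 + 48 = 2463.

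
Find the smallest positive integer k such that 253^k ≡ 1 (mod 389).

388

The order of 253 must divide p − 1 = 388 = 2^2 · 97.
Divisors: 1, 2, 4, 97, 194, 388.
Check each in increasing order: 253^1 ≡ 253;  253^2 ≡ 213;  253^4 ≡ 245;  253^97 ≡ 115;  253^194 ≡ 388;  253^388 ≡ 1.
Smallest exponent giving 1 is 388.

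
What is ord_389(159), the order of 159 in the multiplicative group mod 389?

The order of 159 must divide p − 1 = 388 = 2^2 · 97.
Divisors: 1, 2, 4, 97, 194, 388.
Check each in increasing order: 159^1 ≡ 159;  159^2 ≡ 385;  159^4 ≡ 16;  159^97 ≡ 1.
Smallest exponent giving 1 is 97.

97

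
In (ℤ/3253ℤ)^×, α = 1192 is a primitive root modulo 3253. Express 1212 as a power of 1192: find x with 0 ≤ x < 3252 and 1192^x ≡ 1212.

2060

Baby-step giant-step with m = ceil(sqrt(3252)) = 58.
Baby table (1192^j mod 3253 for j=0..57):
  0:1  1:1192  2:2556  3:1944  4:1112  5:1533  6:2403  7:1736
  8:404  9:124  10:1423  11:1403  12:334  13:1262  14:1418  15:1949
  16:566  17:1301  18:2364  19:790  20:1563  21:2380  22:344  23:170
  24:954  25:1871  26:1927  27:366  28:370  29:1885  30:2350  31:367
  32:1562  33:1188  34:1041  35:1479  36:3095  37:338  38:2777  39:1883
  40:3219  41:1761  42:927  43:2217  44:1228  45:3179  46:2876  47:2783
  48:2529  49:2290  50:413  51:1093  52:1656  53:2634  54:583  55:2047
  56:274  57:1308
Giant step factor: 1192^(-58) ≡ 1306 (mod 3253).
Scan 1212·1306^i mod 3253 for i = 0, 1, …:
  i=0: 1212   i=1: 1914   i=2: 1380   i=3: 118
  i=4: 1217   i=5: 1938   i=6: 194   i=7: 2883
  i=8: 1477   i=9: 3186     …   i=34: 1845
  i=35: 2350
Match at i=35, j=30: x = 35·58 + 30 = 2060.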